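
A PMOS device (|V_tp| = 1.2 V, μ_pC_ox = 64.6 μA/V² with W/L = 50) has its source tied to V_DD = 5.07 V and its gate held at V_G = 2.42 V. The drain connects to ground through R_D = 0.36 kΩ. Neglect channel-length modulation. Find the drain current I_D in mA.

V_SG = V_DD − V_G = 5.07 − 2.42 = 2.65 V, so V_ov = 2.65 − 1.2 = 1.45 V.
k_p = μ_pC_ox · (W/L) = 3.23 mA/V².
Assume saturation: I_D = ½ k_p V_ov² = 0.5 × 3.23 × 1.45² = 3.4 mA, giving V_SD = V_DD − I_D R_D = 5.07 − 3.4 × 0.36 = 3.85 V.
V_SD = 3.85 V ≥ V_ov = 1.45 V, confirming saturation.

I_D = 3.40 mA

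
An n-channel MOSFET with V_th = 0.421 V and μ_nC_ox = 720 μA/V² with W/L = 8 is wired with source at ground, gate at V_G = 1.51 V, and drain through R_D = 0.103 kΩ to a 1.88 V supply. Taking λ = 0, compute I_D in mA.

I_D = 3.42 mA

V_GS = V_G = 1.51 V, so V_ov = 1.51 − 0.421 = 1.09 V.
k_n = μ_nC_ox · (W/L) = 5.76 mA/V².
Assume saturation: I_D = ½ k_n V_ov² = 0.5 × 5.76 × 1.09² = 3.42 mA, giving V_DS = V_DD − I_D R_D = 1.88 − 3.42 × 0.103 = 1.53 V.
V_DS = 1.53 V ≥ V_ov = 1.09 V, confirming saturation.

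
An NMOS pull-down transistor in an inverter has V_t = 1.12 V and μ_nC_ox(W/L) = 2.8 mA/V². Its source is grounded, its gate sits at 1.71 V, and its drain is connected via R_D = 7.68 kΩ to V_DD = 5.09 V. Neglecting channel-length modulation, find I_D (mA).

I_D = 0.487 mA

V_GS = V_G = 1.71 V, so V_ov = 1.71 − 1.12 = 0.59 V.
Assume saturation: I_D = ½ k_n V_ov² = 0.5 × 2.8 × 0.59² = 0.487 mA, giving V_DS = V_DD − I_D R_D = 5.09 − 0.487 × 7.68 = 1.35 V.
V_DS = 1.35 V ≥ V_ov = 0.59 V, confirming saturation.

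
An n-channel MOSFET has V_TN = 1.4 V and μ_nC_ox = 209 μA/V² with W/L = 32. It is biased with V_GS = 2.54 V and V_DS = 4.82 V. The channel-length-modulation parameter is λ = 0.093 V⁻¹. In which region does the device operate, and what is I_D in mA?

k_n = μ_nC_ox · (W/L) = 6.688 mA/V².
V_ov = V_GS − V_TN = 2.54 − 1.4 = 1.14 V.
Since V_DS = 4.82 V ≥ V_ov = 1.14 V, the device is in saturation.
I_D = ½ k_n V_ov² (1 + λ V_DS) = 0.5 × 6.688 × 1.14² × (1 + 0.093 × 4.82) = 6.29 mA.

Saturation; I_D = 6.29 mA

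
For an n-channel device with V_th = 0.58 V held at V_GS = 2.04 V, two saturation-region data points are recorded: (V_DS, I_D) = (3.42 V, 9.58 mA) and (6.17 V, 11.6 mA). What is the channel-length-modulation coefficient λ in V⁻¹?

λ = 0.104 V⁻¹

With V_GS fixed, I_D ∝ (1 + λ V_DS) in saturation, so I_D2/I_D1 = (1 + λ V_DS2)/(1 + λ V_DS1).
11.6/9.58 = 1.211 = (1 + 6.17 λ)/(1 + 3.42 λ).
Solving: λ (I_D1 V_DS2 − I_D2 V_DS1) = I_D2 − I_D1, so λ = (11.6 − 9.58) / (9.58 × 6.17 − 11.6 × 3.42) = 2.02 / 19.4 = 0.104 V⁻¹.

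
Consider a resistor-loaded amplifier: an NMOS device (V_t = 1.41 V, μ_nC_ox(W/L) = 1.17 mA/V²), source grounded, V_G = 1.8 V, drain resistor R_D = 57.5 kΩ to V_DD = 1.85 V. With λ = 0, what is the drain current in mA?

V_GS = V_G = 1.8 V, so V_ov = 1.8 − 1.41 = 0.39 V.
Assume saturation: I_D = ½ k_n V_ov² = 0.5 × 1.17 × 0.39² = 0.089 mA, giving V_DS = V_DD − I_D R_D = 1.85 − 0.089 × 57.5 = -3.27 V.
But -3.27 V < V_ov = 0.39 V, so the device is actually in triode.
In triode I_D = k_n[V_ov V_DS − ½ V_DS²] and I_D = (V_DD − V_DS)/R_D. Equating: 33.6 V_DS² − 27.24 V_DS + 1.85 = 0, giving V_DS = 0.0748 V (the root below V_ov).
I_D = (1.85 − 0.0748) / 57.5 = 0.0309 mA.

I_D = 0.0309 mA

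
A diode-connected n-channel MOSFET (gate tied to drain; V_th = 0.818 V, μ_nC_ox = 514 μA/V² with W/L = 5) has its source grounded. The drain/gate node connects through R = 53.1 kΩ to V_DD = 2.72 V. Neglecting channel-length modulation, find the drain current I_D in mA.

With gate tied to drain, V_GS = V_DS ≥ V_GS − V_th, so the device is in saturation.
k_n = μ_nC_ox · (W/L) = 2.57 mA/V².
KCL at the drain: ½ k_n (V_GS − V_th)² = (V_DD − V_GS)/R.
Let x = V_GS − 0.818. Then 68.2 x² + x − 1.902 = 0, giving x = 0.16 V (positive root), so V_GS = 0.978 V.
I_D = (V_DD − V_GS)/R = (2.72 − 0.978) / 53.1 = 0.0328 mA.

I_D = 0.0328 mA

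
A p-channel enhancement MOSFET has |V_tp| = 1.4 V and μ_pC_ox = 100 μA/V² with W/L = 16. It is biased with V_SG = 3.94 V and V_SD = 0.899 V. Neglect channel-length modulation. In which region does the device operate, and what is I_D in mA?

k_p = μ_pC_ox · (W/L) = 1.6 mA/V².
V_ov = V_SG − |V_tp| = 3.94 − 1.4 = 2.54 V.
Since V_SD = 0.899 V < V_ov = 2.54 V, the device is in the triode region.
I_D = k_p [V_ov · V_SD − ½ V_SD²] = 1.6 × [2.54 × 0.899 − 0.5 × 0.899²] = 3.01 mA.

Triode; I_D = 3.01 mA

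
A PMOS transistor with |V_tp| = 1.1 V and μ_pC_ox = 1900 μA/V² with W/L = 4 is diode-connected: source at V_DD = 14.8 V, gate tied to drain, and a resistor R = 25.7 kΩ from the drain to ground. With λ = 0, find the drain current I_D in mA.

With gate tied to drain, V_SG = V_SD ≥ V_SG − |V_tp|, so the device is in saturation.
k_p = μ_pC_ox · (W/L) = 7.6 mA/V².
KCL at the drain: ½ k_p (V_SG − |V_tp|)² = (V_DD − V_SG)/R.
Let x = V_SG − 1.1. Then 97.7 x² + x − 13.7 = 0, giving x = 0.369 V (positive root), so V_SG = 1.47 V.
I_D = (V_DD − V_SG)/R = (14.8 − 1.47) / 25.7 = 0.519 mA.

I_D = 0.519 mA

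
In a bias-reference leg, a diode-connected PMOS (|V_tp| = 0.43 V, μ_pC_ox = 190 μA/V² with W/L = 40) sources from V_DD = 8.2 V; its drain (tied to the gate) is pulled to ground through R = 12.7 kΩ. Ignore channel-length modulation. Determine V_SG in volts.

V_SG = 0.821 V

With gate tied to drain, V_SG = V_SD ≥ V_SG − |V_tp|, so the device is in saturation.
k_p = μ_pC_ox · (W/L) = 7.6 mA/V².
KCL at the drain: ½ k_p (V_SG − |V_tp|)² = (V_DD − V_SG)/R.
Let x = V_SG − 0.43. Then 48.3 x² + x − 7.77 = 0, giving x = 0.391 V (positive root), so V_SG = 0.821 V.
I_D = (V_DD − V_SG)/R = (8.2 − 0.821) / 12.7 = 0.581 mA.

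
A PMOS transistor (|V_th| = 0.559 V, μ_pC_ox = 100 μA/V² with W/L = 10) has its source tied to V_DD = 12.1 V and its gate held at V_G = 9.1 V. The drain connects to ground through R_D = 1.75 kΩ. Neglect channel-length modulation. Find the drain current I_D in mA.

V_SG = V_DD − V_G = 12.1 − 9.1 = 3 V, so V_ov = 3 − 0.559 = 2.44 V.
k_p = μ_pC_ox · (W/L) = 1 mA/V².
Assume saturation: I_D = ½ k_p V_ov² = 0.5 × 1 × 2.44² = 2.98 mA, giving V_SD = V_DD − I_D R_D = 12.1 − 2.98 × 1.75 = 6.89 V.
V_SD = 6.89 V ≥ V_ov = 2.44 V, confirming saturation.

I_D = 2.98 mA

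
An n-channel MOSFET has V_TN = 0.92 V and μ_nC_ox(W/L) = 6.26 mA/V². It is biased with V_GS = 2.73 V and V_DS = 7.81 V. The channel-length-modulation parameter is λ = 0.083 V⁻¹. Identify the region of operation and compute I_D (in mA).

V_ov = V_GS − V_TN = 2.73 − 0.92 = 1.81 V.
Since V_DS = 7.81 V ≥ V_ov = 1.81 V, the device is in saturation.
I_D = ½ k_n V_ov² (1 + λ V_DS) = 0.5 × 6.26 × 1.81² × (1 + 0.083 × 7.81) = 16.9 mA.

Saturation; I_D = 16.9 mA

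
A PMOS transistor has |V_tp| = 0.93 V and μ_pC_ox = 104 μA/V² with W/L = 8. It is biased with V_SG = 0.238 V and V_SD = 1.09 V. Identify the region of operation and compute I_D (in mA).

V_SG = 0.238 V < |V_tp| = 0.93 V, so the transistor is in cutoff.

Cutoff; I_D = 0 mA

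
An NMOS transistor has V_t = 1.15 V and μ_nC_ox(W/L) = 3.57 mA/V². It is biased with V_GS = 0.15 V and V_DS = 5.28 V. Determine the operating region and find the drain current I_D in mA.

V_GS = 0.15 V < V_t = 1.15 V, so the transistor is in cutoff.

Cutoff; I_D = 0 mA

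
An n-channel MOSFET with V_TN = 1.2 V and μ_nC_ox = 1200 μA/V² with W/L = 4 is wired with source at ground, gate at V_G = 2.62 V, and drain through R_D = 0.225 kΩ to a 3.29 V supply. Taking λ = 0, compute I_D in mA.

V_GS = V_G = 2.62 V, so V_ov = 2.62 − 1.2 = 1.42 V.
k_n = μ_nC_ox · (W/L) = 4.8 mA/V².
Assume saturation: I_D = ½ k_n V_ov² = 0.5 × 4.8 × 1.42² = 4.84 mA, giving V_DS = V_DD − I_D R_D = 3.29 − 4.84 × 0.225 = 2.2 V.
V_DS = 2.2 V ≥ V_ov = 1.42 V, confirming saturation.

I_D = 4.84 mA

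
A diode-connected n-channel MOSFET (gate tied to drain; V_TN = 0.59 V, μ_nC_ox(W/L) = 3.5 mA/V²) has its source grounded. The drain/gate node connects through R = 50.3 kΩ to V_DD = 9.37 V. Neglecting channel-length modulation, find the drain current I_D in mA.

With gate tied to drain, V_GS = V_DS ≥ V_GS − V_TN, so the device is in saturation.
KCL at the drain: ½ k_n (V_GS − V_TN)² = (V_DD − V_GS)/R.
Let x = V_GS − 0.59. Then 88 x² + x − 8.78 = 0, giving x = 0.31 V (positive root), so V_GS = 0.9 V.
I_D = (V_DD − V_GS)/R = (9.37 − 0.9) / 50.3 = 0.168 mA.

I_D = 0.168 mA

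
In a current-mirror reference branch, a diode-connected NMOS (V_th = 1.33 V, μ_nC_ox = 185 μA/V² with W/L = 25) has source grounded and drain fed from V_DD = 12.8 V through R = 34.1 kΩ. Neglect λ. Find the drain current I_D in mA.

I_D = 0.325 mA

With gate tied to drain, V_GS = V_DS ≥ V_GS − V_th, so the device is in saturation.
k_n = μ_nC_ox · (W/L) = 4.625 mA/V².
KCL at the drain: ½ k_n (V_GS − V_th)² = (V_DD − V_GS)/R.
Let x = V_GS − 1.33. Then 78.9 x² + x − 11.47 = 0, giving x = 0.375 V (positive root), so V_GS = 1.71 V.
I_D = (V_DD − V_GS)/R = (12.8 − 1.71) / 34.1 = 0.325 mA.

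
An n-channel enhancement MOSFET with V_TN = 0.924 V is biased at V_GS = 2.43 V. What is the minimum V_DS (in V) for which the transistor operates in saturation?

The boundary between triode and saturation is V_DS = V_GS − V_TN = V_ov.
V_ov = 2.43 − 0.924 = 1.51 V.

V_DS,sat = 1.51 V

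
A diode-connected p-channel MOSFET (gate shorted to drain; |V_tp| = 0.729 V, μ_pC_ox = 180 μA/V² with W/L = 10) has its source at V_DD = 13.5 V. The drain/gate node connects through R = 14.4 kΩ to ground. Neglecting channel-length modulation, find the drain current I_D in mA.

I_D = 0.821 mA

With gate tied to drain, V_SG = V_SD ≥ V_SG − |V_tp|, so the device is in saturation.
k_p = μ_pC_ox · (W/L) = 1.8 mA/V².
KCL at the drain: ½ k_p (V_SG − |V_tp|)² = (V_DD − V_SG)/R.
Let x = V_SG − 0.729. Then 13 x² + x − 12.77 = 0, giving x = 0.955 V (positive root), so V_SG = 1.68 V.
I_D = (V_DD − V_SG)/R = (13.5 − 1.68) / 14.4 = 0.821 mA.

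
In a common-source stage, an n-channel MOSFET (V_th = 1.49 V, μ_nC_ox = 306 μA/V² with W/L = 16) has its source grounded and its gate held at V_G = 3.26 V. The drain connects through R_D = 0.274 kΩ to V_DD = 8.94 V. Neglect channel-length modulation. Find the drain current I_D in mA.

I_D = 7.67 mA

V_GS = V_G = 3.26 V, so V_ov = 3.26 − 1.49 = 1.77 V.
k_n = μ_nC_ox · (W/L) = 4.896 mA/V².
Assume saturation: I_D = ½ k_n V_ov² = 0.5 × 4.896 × 1.77² = 7.67 mA, giving V_DS = V_DD − I_D R_D = 8.94 − 7.67 × 0.274 = 6.84 V.
V_DS = 6.84 V ≥ V_ov = 1.77 V, confirming saturation.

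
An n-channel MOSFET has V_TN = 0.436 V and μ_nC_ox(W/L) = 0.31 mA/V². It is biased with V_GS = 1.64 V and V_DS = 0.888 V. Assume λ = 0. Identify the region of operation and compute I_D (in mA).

V_ov = V_GS − V_TN = 1.64 − 0.436 = 1.2 V.
Since V_DS = 0.888 V < V_ov = 1.2 V, the device is in the triode region.
I_D = k_n [V_ov · V_DS − ½ V_DS²] = 0.31 × [1.2 × 0.888 − 0.5 × 0.888²] = 0.209 mA.

Triode; I_D = 0.209 mA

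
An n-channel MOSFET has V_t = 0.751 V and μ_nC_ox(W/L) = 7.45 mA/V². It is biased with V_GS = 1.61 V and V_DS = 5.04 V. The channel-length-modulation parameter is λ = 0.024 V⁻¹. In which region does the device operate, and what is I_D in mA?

Saturation; I_D = 3.08 mA

V_ov = V_GS − V_t = 1.61 − 0.751 = 0.859 V.
Since V_DS = 5.04 V ≥ V_ov = 0.859 V, the device is in saturation.
I_D = ½ k_n V_ov² (1 + λ V_DS) = 0.5 × 7.45 × 0.859² × (1 + 0.024 × 5.04) = 3.08 mA.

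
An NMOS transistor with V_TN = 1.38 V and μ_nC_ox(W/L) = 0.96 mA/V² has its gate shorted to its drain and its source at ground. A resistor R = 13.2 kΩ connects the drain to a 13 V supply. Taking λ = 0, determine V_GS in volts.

With gate tied to drain, V_GS = V_DS ≥ V_GS − V_TN, so the device is in saturation.
KCL at the drain: ½ k_n (V_GS − V_TN)² = (V_DD − V_GS)/R.
Let x = V_GS − 1.38. Then 6.34 x² + x − 11.62 = 0, giving x = 1.28 V (positive root), so V_GS = 2.66 V.
I_D = (V_DD − V_GS)/R = (13 − 2.66) / 13.2 = 0.784 mA.

V_GS = 2.66 V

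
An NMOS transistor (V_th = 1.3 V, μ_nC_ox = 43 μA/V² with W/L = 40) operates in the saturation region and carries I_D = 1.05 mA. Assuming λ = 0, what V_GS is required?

V_GS = 2.40 V

k_n = μ_nC_ox · (W/L) = 1.72 mA/V².
In saturation I_D = ½ k_n (V_GS − V_th)², so V_GS − V_th = √(2 I_D / k_n) = √(2 × 1.05 / 1.72) = 1.1 V.
V_GS = 1.3 + 1.1 = 2.4 V.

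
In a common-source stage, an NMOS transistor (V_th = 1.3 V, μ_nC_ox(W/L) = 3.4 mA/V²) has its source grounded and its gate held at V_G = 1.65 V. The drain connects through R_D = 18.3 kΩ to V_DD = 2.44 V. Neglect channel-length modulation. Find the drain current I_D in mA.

I_D = 0.126 mA

V_GS = V_G = 1.65 V, so V_ov = 1.65 − 1.3 = 0.35 V.
Assume saturation: I_D = ½ k_n V_ov² = 0.5 × 3.4 × 0.35² = 0.208 mA, giving V_DS = V_DD − I_D R_D = 2.44 − 0.208 × 18.3 = -1.37 V.
But -1.37 V < V_ov = 0.35 V, so the device is actually in triode.
In triode I_D = k_n[V_ov V_DS − ½ V_DS²] and I_D = (V_DD − V_DS)/R_D. Equating: 31.1 V_DS² − 22.78 V_DS + 2.44 = 0, giving V_DS = 0.13 V (the root below V_ov).
I_D = (2.44 − 0.13) / 18.3 = 0.126 mA.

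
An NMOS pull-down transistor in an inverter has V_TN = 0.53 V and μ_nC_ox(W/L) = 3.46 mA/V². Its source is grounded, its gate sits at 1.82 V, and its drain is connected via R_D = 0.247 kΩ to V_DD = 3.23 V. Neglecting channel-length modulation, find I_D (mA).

V_GS = V_G = 1.82 V, so V_ov = 1.82 − 0.53 = 1.29 V.
Assume saturation: I_D = ½ k_n V_ov² = 0.5 × 3.46 × 1.29² = 2.88 mA, giving V_DS = V_DD − I_D R_D = 3.23 − 2.88 × 0.247 = 2.52 V.
V_DS = 2.52 V ≥ V_ov = 1.29 V, confirming saturation.

I_D = 2.88 mA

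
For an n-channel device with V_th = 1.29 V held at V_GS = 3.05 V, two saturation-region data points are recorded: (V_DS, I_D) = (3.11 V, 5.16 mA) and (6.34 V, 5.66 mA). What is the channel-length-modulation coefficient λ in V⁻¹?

With V_GS fixed, I_D ∝ (1 + λ V_DS) in saturation, so I_D2/I_D1 = (1 + λ V_DS2)/(1 + λ V_DS1).
5.66/5.16 = 1.097 = (1 + 6.34 λ)/(1 + 3.11 λ).
Solving: λ (I_D1 V_DS2 − I_D2 V_DS1) = I_D2 − I_D1, so λ = (5.66 − 5.16) / (5.16 × 6.34 − 5.66 × 3.11) = 0.5 / 15.1 = 0.0331 V⁻¹.

λ = 0.0331 V⁻¹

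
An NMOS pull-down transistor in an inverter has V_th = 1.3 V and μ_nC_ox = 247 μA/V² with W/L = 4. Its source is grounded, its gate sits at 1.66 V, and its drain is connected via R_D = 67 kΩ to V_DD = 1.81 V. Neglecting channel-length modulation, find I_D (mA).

I_D = 0.0258 mA

V_GS = V_G = 1.66 V, so V_ov = 1.66 − 1.3 = 0.36 V.
k_n = μ_nC_ox · (W/L) = 0.988 mA/V².
Assume saturation: I_D = ½ k_n V_ov² = 0.5 × 0.988 × 0.36² = 0.064 mA, giving V_DS = V_DD − I_D R_D = 1.81 − 0.064 × 67 = -2.48 V.
But -2.48 V < V_ov = 0.36 V, so the device is actually in triode.
In triode I_D = k_n[V_ov V_DS − ½ V_DS²] and I_D = (V_DD − V_DS)/R_D. Equating: 33.1 V_DS² − 24.83 V_DS + 1.81 = 0, giving V_DS = 0.0818 V (the root below V_ov).
I_D = (1.81 − 0.0818) / 67 = 0.0258 mA.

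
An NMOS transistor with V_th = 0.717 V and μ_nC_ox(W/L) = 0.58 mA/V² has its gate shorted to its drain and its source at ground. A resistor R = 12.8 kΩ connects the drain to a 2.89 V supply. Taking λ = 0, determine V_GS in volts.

With gate tied to drain, V_GS = V_DS ≥ V_GS − V_th, so the device is in saturation.
KCL at the drain: ½ k_n (V_GS − V_th)² = (V_DD − V_GS)/R.
Let x = V_GS − 0.717. Then 3.71 x² + x − 2.173 = 0, giving x = 0.642 V (positive root), so V_GS = 1.36 V.
I_D = (V_DD − V_GS)/R = (2.89 − 1.36) / 12.8 = 0.12 mA.

V_GS = 1.36 V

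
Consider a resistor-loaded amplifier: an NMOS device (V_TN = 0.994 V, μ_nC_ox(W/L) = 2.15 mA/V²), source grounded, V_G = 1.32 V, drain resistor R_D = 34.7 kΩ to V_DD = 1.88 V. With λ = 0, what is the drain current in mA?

V_GS = V_G = 1.32 V, so V_ov = 1.32 − 0.994 = 0.326 V.
Assume saturation: I_D = ½ k_n V_ov² = 0.5 × 2.15 × 0.326² = 0.114 mA, giving V_DS = V_DD − I_D R_D = 1.88 − 0.114 × 34.7 = -2.08 V.
But -2.08 V < V_ov = 0.326 V, so the device is actually in triode.
In triode I_D = k_n[V_ov V_DS − ½ V_DS²] and I_D = (V_DD − V_DS)/R_D. Equating: 37.3 V_DS² − 25.32 V_DS + 1.88 = 0, giving V_DS = 0.0849 V (the root below V_ov).
I_D = (1.88 − 0.0849) / 34.7 = 0.0517 mA.

I_D = 0.0517 mA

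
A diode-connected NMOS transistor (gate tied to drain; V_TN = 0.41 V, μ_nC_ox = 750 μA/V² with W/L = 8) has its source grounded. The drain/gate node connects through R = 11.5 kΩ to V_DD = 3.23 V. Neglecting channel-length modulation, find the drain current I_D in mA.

With gate tied to drain, V_GS = V_DS ≥ V_GS − V_TN, so the device is in saturation.
k_n = μ_nC_ox · (W/L) = 6 mA/V².
KCL at the drain: ½ k_n (V_GS − V_TN)² = (V_DD − V_GS)/R.
Let x = V_GS − 0.41. Then 34.5 x² + x − 2.82 = 0, giving x = 0.272 V (positive root), so V_GS = 0.682 V.
I_D = (V_DD − V_GS)/R = (3.23 − 0.682) / 11.5 = 0.222 mA.

I_D = 0.222 mA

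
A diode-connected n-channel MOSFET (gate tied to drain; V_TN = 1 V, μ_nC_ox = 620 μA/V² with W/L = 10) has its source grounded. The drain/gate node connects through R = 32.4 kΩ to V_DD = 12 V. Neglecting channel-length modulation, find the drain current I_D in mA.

With gate tied to drain, V_GS = V_DS ≥ V_GS − V_TN, so the device is in saturation.
k_n = μ_nC_ox · (W/L) = 6.2 mA/V².
KCL at the drain: ½ k_n (V_GS − V_TN)² = (V_DD − V_GS)/R.
Let x = V_GS − 1. Then 100 x² + x − 11 = 0, giving x = 0.326 V (positive root), so V_GS = 1.33 V.
I_D = (V_DD − V_GS)/R = (12 − 1.33) / 32.4 = 0.329 mA.

I_D = 0.329 mA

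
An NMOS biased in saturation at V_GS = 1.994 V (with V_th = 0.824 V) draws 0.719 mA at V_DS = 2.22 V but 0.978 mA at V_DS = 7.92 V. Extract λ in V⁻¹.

With V_GS fixed, I_D ∝ (1 + λ V_DS) in saturation, so I_D2/I_D1 = (1 + λ V_DS2)/(1 + λ V_DS1).
0.978/0.719 = 1.36 = (1 + 7.92 λ)/(1 + 2.22 λ).
Solving: λ (I_D1 V_DS2 − I_D2 V_DS1) = I_D2 − I_D1, so λ = (0.978 − 0.719) / (0.719 × 7.92 − 0.978 × 2.22) = 0.259 / 3.52 = 0.0735 V⁻¹.

λ = 0.0735 V⁻¹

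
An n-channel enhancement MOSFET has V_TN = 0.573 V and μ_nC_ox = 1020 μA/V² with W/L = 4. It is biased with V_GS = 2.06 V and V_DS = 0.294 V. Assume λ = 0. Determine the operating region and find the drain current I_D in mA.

Triode; I_D = 1.61 mA

k_n = μ_nC_ox · (W/L) = 4.08 mA/V².
V_ov = V_GS − V_TN = 2.06 − 0.573 = 1.49 V.
Since V_DS = 0.294 V < V_ov = 1.49 V, the device is in the triode region.
I_D = k_n [V_ov · V_DS − ½ V_DS²] = 4.08 × [1.49 × 0.294 − 0.5 × 0.294²] = 1.61 mA.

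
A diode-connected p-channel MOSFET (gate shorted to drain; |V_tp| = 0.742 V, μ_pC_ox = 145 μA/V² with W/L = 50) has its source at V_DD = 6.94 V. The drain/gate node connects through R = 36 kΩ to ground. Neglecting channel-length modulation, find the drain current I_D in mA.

With gate tied to drain, V_SG = V_SD ≥ V_SG − |V_tp|, so the device is in saturation.
k_p = μ_pC_ox · (W/L) = 7.25 mA/V².
KCL at the drain: ½ k_p (V_SG − |V_tp|)² = (V_DD − V_SG)/R.
Let x = V_SG − 0.742. Then 130 x² + x − 6.198 = 0, giving x = 0.214 V (positive root), so V_SG = 0.956 V.
I_D = (V_DD − V_SG)/R = (6.94 − 0.956) / 36 = 0.166 mA.

I_D = 0.166 mA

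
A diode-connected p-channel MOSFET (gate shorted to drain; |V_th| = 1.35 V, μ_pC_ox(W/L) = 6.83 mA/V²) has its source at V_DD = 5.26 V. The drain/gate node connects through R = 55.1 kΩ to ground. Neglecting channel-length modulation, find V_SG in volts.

V_SG = 1.49 V

With gate tied to drain, V_SG = V_SD ≥ V_SG − |V_th|, so the device is in saturation.
KCL at the drain: ½ k_p (V_SG − |V_th|)² = (V_DD − V_SG)/R.
Let x = V_SG − 1.35. Then 188 x² + x − 3.91 = 0, giving x = 0.142 V (positive root), so V_SG = 1.49 V.
I_D = (V_DD − V_SG)/R = (5.26 − 1.49) / 55.1 = 0.0684 mA.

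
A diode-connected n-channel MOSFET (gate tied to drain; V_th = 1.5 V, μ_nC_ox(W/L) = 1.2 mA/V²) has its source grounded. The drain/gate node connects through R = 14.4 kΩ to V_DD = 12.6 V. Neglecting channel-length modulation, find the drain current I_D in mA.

I_D = 0.696 mA

With gate tied to drain, V_GS = V_DS ≥ V_GS − V_th, so the device is in saturation.
KCL at the drain: ½ k_n (V_GS − V_th)² = (V_DD − V_GS)/R.
Let x = V_GS − 1.5. Then 8.64 x² + x − 11.1 = 0, giving x = 1.08 V (positive root), so V_GS = 2.58 V.
I_D = (V_DD − V_GS)/R = (12.6 − 2.58) / 14.4 = 0.696 mA.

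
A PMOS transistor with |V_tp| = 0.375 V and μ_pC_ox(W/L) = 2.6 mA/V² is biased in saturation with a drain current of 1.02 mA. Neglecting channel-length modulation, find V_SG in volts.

In saturation I_D = ½ k_p (V_SG − |V_tp|)², so V_SG − |V_tp| = √(2 I_D / k_p) = √(2 × 1.02 / 2.6) = 0.886 V.
V_SG = 0.375 + 0.886 = 1.26 V.

V_SG = 1.26 V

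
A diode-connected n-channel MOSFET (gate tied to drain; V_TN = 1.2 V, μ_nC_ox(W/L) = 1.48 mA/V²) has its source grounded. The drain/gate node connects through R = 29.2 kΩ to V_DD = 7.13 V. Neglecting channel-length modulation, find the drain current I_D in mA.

With gate tied to drain, V_GS = V_DS ≥ V_GS − V_TN, so the device is in saturation.
KCL at the drain: ½ k_n (V_GS − V_TN)² = (V_DD − V_GS)/R.
Let x = V_GS − 1.2. Then 21.6 x² + x − 5.93 = 0, giving x = 0.501 V (positive root), so V_GS = 1.7 V.
I_D = (V_DD − V_GS)/R = (7.13 − 1.7) / 29.2 = 0.186 mA.

I_D = 0.186 mA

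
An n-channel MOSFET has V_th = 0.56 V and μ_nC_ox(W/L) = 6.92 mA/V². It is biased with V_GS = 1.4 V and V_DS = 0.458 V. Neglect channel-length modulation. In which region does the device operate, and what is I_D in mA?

V_ov = V_GS − V_th = 1.4 − 0.56 = 0.84 V.
Since V_DS = 0.458 V < V_ov = 0.84 V, the device is in the triode region.
I_D = k_n [V_ov · V_DS − ½ V_DS²] = 6.92 × [0.84 × 0.458 − 0.5 × 0.458²] = 1.94 mA.

Triode; I_D = 1.94 mA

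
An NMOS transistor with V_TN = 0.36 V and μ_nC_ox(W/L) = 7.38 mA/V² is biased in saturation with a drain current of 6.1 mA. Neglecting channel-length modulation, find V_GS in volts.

In saturation I_D = ½ k_n (V_GS − V_TN)², so V_GS − V_TN = √(2 I_D / k_n) = √(2 × 6.1 / 7.38) = 1.29 V.
V_GS = 0.36 + 1.29 = 1.65 V.

V_GS = 1.65 V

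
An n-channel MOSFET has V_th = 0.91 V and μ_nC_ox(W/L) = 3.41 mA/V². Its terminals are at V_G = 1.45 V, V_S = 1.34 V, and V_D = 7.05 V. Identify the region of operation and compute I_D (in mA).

V_GS = V_G − V_S = 1.45 − 1.34 = 0.11 V; V_DS = V_D − V_S = 7.05 − 1.34 = 5.71 V.
V_GS = 0.11 V < V_th = 0.91 V, so the transistor is in cutoff.

Cutoff; I_D = 0 mA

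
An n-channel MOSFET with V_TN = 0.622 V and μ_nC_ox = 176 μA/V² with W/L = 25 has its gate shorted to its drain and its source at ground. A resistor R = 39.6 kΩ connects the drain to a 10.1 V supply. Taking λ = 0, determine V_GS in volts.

With gate tied to drain, V_GS = V_DS ≥ V_GS − V_TN, so the device is in saturation.
k_n = μ_nC_ox · (W/L) = 4.4 mA/V².
KCL at the drain: ½ k_n (V_GS − V_TN)² = (V_DD − V_GS)/R.
Let x = V_GS − 0.622. Then 87.1 x² + x − 9.478 = 0, giving x = 0.324 V (positive root), so V_GS = 0.946 V.
I_D = (V_DD − V_GS)/R = (10.1 − 0.946) / 39.6 = 0.231 mA.

V_GS = 0.946 V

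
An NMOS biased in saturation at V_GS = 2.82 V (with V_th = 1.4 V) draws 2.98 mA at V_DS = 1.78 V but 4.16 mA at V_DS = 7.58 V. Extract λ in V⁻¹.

λ = 0.0777 V⁻¹

With V_GS fixed, I_D ∝ (1 + λ V_DS) in saturation, so I_D2/I_D1 = (1 + λ V_DS2)/(1 + λ V_DS1).
4.16/2.98 = 1.396 = (1 + 7.58 λ)/(1 + 1.78 λ).
Solving: λ (I_D1 V_DS2 − I_D2 V_DS1) = I_D2 − I_D1, so λ = (4.16 − 2.98) / (2.98 × 7.58 − 4.16 × 1.78) = 1.18 / 15.2 = 0.0777 V⁻¹.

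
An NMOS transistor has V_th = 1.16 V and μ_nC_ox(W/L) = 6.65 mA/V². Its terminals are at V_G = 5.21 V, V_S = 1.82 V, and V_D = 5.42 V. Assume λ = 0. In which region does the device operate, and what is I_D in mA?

Saturation; I_D = 16.5 mA

V_GS = V_G − V_S = 5.21 − 1.82 = 3.39 V; V_DS = V_D − V_S = 5.42 − 1.82 = 3.6 V.
V_ov = V_GS − V_th = 3.39 − 1.16 = 2.23 V.
Since V_DS = 3.6 V ≥ V_ov = 2.23 V, the device is in saturation.
I_D = ½ k_n V_ov² = 0.5 × 6.65 × 2.23² = 16.5 mA.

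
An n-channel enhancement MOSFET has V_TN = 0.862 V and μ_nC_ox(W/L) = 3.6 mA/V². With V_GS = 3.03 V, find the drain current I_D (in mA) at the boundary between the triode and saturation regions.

I_D = 8.46 mA

At the boundary V_DS = V_ov = V_GS − V_TN = 3.03 − 0.862 = 2.17 V.
I_D = ½ k_n V_ov² = 0.5 × 3.6 × 2.17² = 8.46 mA.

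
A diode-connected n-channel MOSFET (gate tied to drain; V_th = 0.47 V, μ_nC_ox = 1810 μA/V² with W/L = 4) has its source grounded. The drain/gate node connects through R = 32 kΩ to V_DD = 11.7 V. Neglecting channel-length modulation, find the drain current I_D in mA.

I_D = 0.341 mA

With gate tied to drain, V_GS = V_DS ≥ V_GS − V_th, so the device is in saturation.
k_n = μ_nC_ox · (W/L) = 7.24 mA/V².
KCL at the drain: ½ k_n (V_GS − V_th)² = (V_DD − V_GS)/R.
Let x = V_GS − 0.47. Then 116 x² + x − 11.23 = 0, giving x = 0.307 V (positive root), so V_GS = 0.777 V.
I_D = (V_DD − V_GS)/R = (11.7 − 0.777) / 32 = 0.341 mA.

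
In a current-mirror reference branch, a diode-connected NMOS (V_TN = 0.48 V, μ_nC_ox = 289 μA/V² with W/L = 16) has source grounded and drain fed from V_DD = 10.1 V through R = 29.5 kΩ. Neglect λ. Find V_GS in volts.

V_GS = 0.848 V

With gate tied to drain, V_GS = V_DS ≥ V_GS − V_TN, so the device is in saturation.
k_n = μ_nC_ox · (W/L) = 4.624 mA/V².
KCL at the drain: ½ k_n (V_GS − V_TN)² = (V_DD − V_GS)/R.
Let x = V_GS − 0.48. Then 68.2 x² + x − 9.62 = 0, giving x = 0.368 V (positive root), so V_GS = 0.848 V.
I_D = (V_DD − V_GS)/R = (10.1 − 0.848) / 29.5 = 0.314 mA.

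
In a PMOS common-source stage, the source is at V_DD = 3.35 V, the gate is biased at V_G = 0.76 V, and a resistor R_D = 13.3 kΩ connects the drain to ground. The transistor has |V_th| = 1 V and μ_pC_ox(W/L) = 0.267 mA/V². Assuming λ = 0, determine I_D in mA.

I_D = 0.207 mA

V_SG = V_DD − V_G = 3.35 − 0.76 = 2.59 V, so V_ov = 2.59 − 1 = 1.59 V.
Assume saturation: I_D = ½ k_p V_ov² = 0.5 × 0.267 × 1.59² = 0.338 mA, giving V_SD = V_DD − I_D R_D = 3.35 − 0.338 × 13.3 = -1.14 V.
But -1.14 V < V_ov = 1.59 V, so the device is actually in triode.
In triode I_D = k_p[V_ov V_SD − ½ V_SD²] and I_D = (V_DD − V_SD)/R_D. Equating: 1.78 V_SD² − 6.646 V_SD + 3.35 = 0, giving V_SD = 0.6 V (the root below V_ov).
I_D = (3.35 − 0.6) / 13.3 = 0.207 mA.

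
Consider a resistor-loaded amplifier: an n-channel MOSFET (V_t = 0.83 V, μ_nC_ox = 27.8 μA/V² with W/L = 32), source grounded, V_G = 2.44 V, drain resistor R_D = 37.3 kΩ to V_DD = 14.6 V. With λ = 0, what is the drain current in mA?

V_GS = V_G = 2.44 V, so V_ov = 2.44 − 0.83 = 1.61 V.
k_n = μ_nC_ox · (W/L) = 0.8896 mA/V².
Assume saturation: I_D = ½ k_n V_ov² = 0.5 × 0.8896 × 1.61² = 1.15 mA, giving V_DS = V_DD − I_D R_D = 14.6 − 1.15 × 37.3 = -28.4 V.
But -28.4 V < V_ov = 1.61 V, so the device is actually in triode.
In triode I_D = k_n[V_ov V_DS − ½ V_DS²] and I_D = (V_DD − V_DS)/R_D. Equating: 16.6 V_DS² − 54.42 V_DS + 14.6 = 0, giving V_DS = 0.295 V (the root below V_ov).
I_D = (14.6 − 0.295) / 37.3 = 0.384 mA.

I_D = 0.384 mA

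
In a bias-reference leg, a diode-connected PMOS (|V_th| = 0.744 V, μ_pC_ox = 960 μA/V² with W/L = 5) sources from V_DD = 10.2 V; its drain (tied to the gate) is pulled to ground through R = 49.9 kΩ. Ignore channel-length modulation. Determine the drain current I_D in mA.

With gate tied to drain, V_SG = V_SD ≥ V_SG − |V_th|, so the device is in saturation.
k_p = μ_pC_ox · (W/L) = 4.8 mA/V².
KCL at the drain: ½ k_p (V_SG − |V_th|)² = (V_DD − V_SG)/R.
Let x = V_SG − 0.744. Then 120 x² + x − 9.456 = 0, giving x = 0.277 V (positive root), so V_SG = 1.02 V.
I_D = (V_DD − V_SG)/R = (10.2 − 1.02) / 49.9 = 0.184 mA.

I_D = 0.184 mA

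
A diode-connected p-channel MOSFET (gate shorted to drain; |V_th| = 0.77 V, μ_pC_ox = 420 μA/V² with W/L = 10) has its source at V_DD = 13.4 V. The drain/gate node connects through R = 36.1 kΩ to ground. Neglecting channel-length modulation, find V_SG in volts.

With gate tied to drain, V_SG = V_SD ≥ V_SG − |V_th|, so the device is in saturation.
k_p = μ_pC_ox · (W/L) = 4.2 mA/V².
KCL at the drain: ½ k_p (V_SG − |V_th|)² = (V_DD − V_SG)/R.
Let x = V_SG − 0.77. Then 75.8 x² + x − 12.63 = 0, giving x = 0.402 V (positive root), so V_SG = 1.17 V.
I_D = (V_DD − V_SG)/R = (13.4 − 1.17) / 36.1 = 0.339 mA.

V_SG = 1.17 V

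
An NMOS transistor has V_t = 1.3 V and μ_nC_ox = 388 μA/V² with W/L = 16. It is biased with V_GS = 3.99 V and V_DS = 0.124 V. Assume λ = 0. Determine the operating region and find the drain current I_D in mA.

Triode; I_D = 2.02 mA

k_n = μ_nC_ox · (W/L) = 6.208 mA/V².
V_ov = V_GS − V_t = 3.99 − 1.3 = 2.69 V.
Since V_DS = 0.124 V < V_ov = 2.69 V, the device is in the triode region.
I_D = k_n [V_ov · V_DS − ½ V_DS²] = 6.208 × [2.69 × 0.124 − 0.5 × 0.124²] = 2.02 mA.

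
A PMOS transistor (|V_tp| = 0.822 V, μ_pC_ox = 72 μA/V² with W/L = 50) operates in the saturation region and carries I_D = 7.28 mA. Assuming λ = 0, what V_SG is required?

V_SG = 2.83 V

k_p = μ_pC_ox · (W/L) = 3.6 mA/V².
In saturation I_D = ½ k_p (V_SG − |V_tp|)², so V_SG − |V_tp| = √(2 I_D / k_p) = √(2 × 7.28 / 3.6) = 2.01 V.
V_SG = 0.822 + 2.01 = 2.83 V.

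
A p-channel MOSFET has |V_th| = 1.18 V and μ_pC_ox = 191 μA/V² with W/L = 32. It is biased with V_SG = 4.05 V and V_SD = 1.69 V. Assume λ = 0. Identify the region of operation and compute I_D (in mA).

Triode; I_D = 20.9 mA

k_p = μ_pC_ox · (W/L) = 6.112 mA/V².
V_ov = V_SG − |V_th| = 4.05 − 1.18 = 2.87 V.
Since V_SD = 1.69 V < V_ov = 2.87 V, the device is in the triode region.
I_D = k_p [V_ov · V_SD − ½ V_SD²] = 6.112 × [2.87 × 1.69 − 0.5 × 1.69²] = 20.9 mA.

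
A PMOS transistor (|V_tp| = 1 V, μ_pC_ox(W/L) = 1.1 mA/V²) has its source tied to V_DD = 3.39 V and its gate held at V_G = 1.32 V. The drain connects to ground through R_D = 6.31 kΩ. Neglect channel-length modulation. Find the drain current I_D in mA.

V_SG = V_DD − V_G = 3.39 − 1.32 = 2.07 V, so V_ov = 2.07 − 1 = 1.07 V.
Assume saturation: I_D = ½ k_p V_ov² = 0.5 × 1.1 × 1.07² = 0.63 mA, giving V_SD = V_DD − I_D R_D = 3.39 − 0.63 × 6.31 = -0.583 V.
But -0.583 V < V_ov = 1.07 V, so the device is actually in triode.
In triode I_D = k_p[V_ov V_SD − ½ V_SD²] and I_D = (V_DD − V_SD)/R_D. Equating: 3.47 V_SD² − 8.427 V_SD + 3.39 = 0, giving V_SD = 0.509 V (the root below V_ov).
I_D = (3.39 − 0.509) / 6.31 = 0.457 mA.

I_D = 0.457 mA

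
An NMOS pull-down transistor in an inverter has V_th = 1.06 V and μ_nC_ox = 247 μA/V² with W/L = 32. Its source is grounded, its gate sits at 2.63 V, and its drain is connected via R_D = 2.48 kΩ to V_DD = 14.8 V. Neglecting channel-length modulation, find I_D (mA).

V_GS = V_G = 2.63 V, so V_ov = 2.63 − 1.06 = 1.57 V.
k_n = μ_nC_ox · (W/L) = 7.904 mA/V².
Assume saturation: I_D = ½ k_n V_ov² = 0.5 × 7.904 × 1.57² = 9.74 mA, giving V_DS = V_DD − I_D R_D = 14.8 − 9.74 × 2.48 = -9.36 V.
But -9.36 V < V_ov = 1.57 V, so the device is actually in triode.
In triode I_D = k_n[V_ov V_DS − ½ V_DS²] and I_D = (V_DD − V_DS)/R_D. Equating: 9.8 V_DS² − 31.78 V_DS + 14.8 = 0, giving V_DS = 0.564 V (the root below V_ov).
I_D = (14.8 − 0.564) / 2.48 = 5.74 mA.

I_D = 5.74 mA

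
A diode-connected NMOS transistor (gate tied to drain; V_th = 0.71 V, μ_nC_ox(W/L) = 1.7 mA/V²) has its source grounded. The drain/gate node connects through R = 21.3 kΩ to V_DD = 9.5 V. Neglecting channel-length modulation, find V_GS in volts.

With gate tied to drain, V_GS = V_DS ≥ V_GS − V_th, so the device is in saturation.
KCL at the drain: ½ k_n (V_GS − V_th)² = (V_DD − V_GS)/R.
Let x = V_GS − 0.71. Then 18.1 x² + x − 8.79 = 0, giving x = 0.67 V (positive root), so V_GS = 1.38 V.
I_D = (V_DD − V_GS)/R = (9.5 − 1.38) / 21.3 = 0.381 mA.

V_GS = 1.38 V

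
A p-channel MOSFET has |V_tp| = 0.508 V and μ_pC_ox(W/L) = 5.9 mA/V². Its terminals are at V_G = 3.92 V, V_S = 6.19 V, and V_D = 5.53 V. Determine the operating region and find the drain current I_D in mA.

Triode; I_D = 5.58 mA

V_SG = V_S − V_G = 6.19 − 3.92 = 2.27 V; V_SD = V_S − V_D = 6.19 − 5.53 = 0.66 V.
V_ov = V_SG − |V_tp| = 2.27 − 0.508 = 1.76 V.
Since V_SD = 0.66 V < V_ov = 1.76 V, the device is in the triode region.
I_D = k_p [V_ov · V_SD − ½ V_SD²] = 5.9 × [1.76 × 0.66 − 0.5 × 0.66²] = 5.58 mA.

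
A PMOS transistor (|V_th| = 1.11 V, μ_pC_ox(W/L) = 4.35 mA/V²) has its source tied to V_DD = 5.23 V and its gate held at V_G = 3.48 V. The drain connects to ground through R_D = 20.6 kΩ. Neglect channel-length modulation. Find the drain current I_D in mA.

I_D = 0.249 mA

V_SG = V_DD − V_G = 5.23 − 3.48 = 1.75 V, so V_ov = 1.75 − 1.11 = 0.64 V.
Assume saturation: I_D = ½ k_p V_ov² = 0.5 × 4.35 × 0.64² = 0.891 mA, giving V_SD = V_DD − I_D R_D = 5.23 − 0.891 × 20.6 = -13.1 V.
But -13.1 V < V_ov = 0.64 V, so the device is actually in triode.
In triode I_D = k_p[V_ov V_SD − ½ V_SD²] and I_D = (V_DD − V_SD)/R_D. Equating: 44.8 V_SD² − 58.35 V_SD + 5.23 = 0, giving V_SD = 0.0968 V (the root below V_ov).
I_D = (5.23 − 0.0968) / 20.6 = 0.249 mA.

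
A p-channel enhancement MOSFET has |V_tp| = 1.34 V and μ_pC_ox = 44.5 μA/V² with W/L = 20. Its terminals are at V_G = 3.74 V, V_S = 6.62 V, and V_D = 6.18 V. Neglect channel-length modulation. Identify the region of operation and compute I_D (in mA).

Triode; I_D = 0.517 mA

V_SG = V_S − V_G = 6.62 − 3.74 = 2.88 V; V_SD = V_S − V_D = 6.62 − 6.18 = 0.44 V.
k_p = μ_pC_ox · (W/L) = 0.89 mA/V².
V_ov = V_SG − |V_tp| = 2.88 − 1.34 = 1.54 V.
Since V_SD = 0.44 V < V_ov = 1.54 V, the device is in the triode region.
I_D = k_p [V_ov · V_SD − ½ V_SD²] = 0.89 × [1.54 × 0.44 − 0.5 × 0.44²] = 0.517 mA.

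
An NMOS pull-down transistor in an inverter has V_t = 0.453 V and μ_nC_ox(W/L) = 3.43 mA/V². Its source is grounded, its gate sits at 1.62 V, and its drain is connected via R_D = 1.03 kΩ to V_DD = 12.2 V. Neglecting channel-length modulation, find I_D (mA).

V_GS = V_G = 1.62 V, so V_ov = 1.62 − 0.453 = 1.17 V.
Assume saturation: I_D = ½ k_n V_ov² = 0.5 × 3.43 × 1.17² = 2.34 mA, giving V_DS = V_DD − I_D R_D = 12.2 − 2.34 × 1.03 = 9.79 V.
V_DS = 9.79 V ≥ V_ov = 1.17 V, confirming saturation.

I_D = 2.34 mA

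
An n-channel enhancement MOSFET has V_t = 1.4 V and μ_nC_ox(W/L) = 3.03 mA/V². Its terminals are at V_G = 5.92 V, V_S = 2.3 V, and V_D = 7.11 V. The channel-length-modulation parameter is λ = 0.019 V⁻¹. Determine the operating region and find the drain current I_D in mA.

Saturation; I_D = 8.15 mA

V_GS = V_G − V_S = 5.92 − 2.3 = 3.62 V; V_DS = V_D − V_S = 7.11 − 2.3 = 4.81 V.
V_ov = V_GS − V_t = 3.62 − 1.4 = 2.22 V.
Since V_DS = 4.81 V ≥ V_ov = 2.22 V, the device is in saturation.
I_D = ½ k_n V_ov² (1 + λ V_DS) = 0.5 × 3.03 × 2.22² × (1 + 0.019 × 4.81) = 8.15 mA.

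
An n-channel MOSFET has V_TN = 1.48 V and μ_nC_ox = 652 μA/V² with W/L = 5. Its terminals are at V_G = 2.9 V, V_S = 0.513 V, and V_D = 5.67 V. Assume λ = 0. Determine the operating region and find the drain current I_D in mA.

V_GS = V_G − V_S = 2.9 − 0.513 = 2.39 V; V_DS = V_D − V_S = 5.67 − 0.513 = 5.16 V.
k_n = μ_nC_ox · (W/L) = 3.26 mA/V².
V_ov = V_GS − V_TN = 2.39 − 1.48 = 0.907 V.
Since V_DS = 5.16 V ≥ V_ov = 0.907 V, the device is in saturation.
I_D = ½ k_n V_ov² = 0.5 × 3.26 × 0.907² = 1.34 mA.

Saturation; I_D = 1.34 mA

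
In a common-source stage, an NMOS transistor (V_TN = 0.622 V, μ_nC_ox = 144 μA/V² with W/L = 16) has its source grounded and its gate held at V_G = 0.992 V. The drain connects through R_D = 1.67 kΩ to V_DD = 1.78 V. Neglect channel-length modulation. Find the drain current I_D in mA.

I_D = 0.158 mA

V_GS = V_G = 0.992 V, so V_ov = 0.992 − 0.622 = 0.37 V.
k_n = μ_nC_ox · (W/L) = 2.304 mA/V².
Assume saturation: I_D = ½ k_n V_ov² = 0.5 × 2.304 × 0.37² = 0.158 mA, giving V_DS = V_DD − I_D R_D = 1.78 − 0.158 × 1.67 = 1.52 V.
V_DS = 1.52 V ≥ V_ov = 0.37 V, confirming saturation.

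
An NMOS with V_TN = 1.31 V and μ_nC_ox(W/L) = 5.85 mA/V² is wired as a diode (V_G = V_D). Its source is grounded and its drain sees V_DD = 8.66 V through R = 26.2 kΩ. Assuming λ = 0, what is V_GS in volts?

V_GS = 1.61 V

With gate tied to drain, V_GS = V_DS ≥ V_GS − V_TN, so the device is in saturation.
KCL at the drain: ½ k_n (V_GS − V_TN)² = (V_DD − V_GS)/R.
Let x = V_GS − 1.31. Then 76.6 x² + x − 7.35 = 0, giving x = 0.303 V (positive root), so V_GS = 1.61 V.
I_D = (V_DD − V_GS)/R = (8.66 − 1.61) / 26.2 = 0.269 mA.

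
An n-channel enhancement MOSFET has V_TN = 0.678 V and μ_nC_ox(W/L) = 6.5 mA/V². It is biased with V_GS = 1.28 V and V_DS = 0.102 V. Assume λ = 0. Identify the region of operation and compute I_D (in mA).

Triode; I_D = 0.365 mA

V_ov = V_GS − V_TN = 1.28 − 0.678 = 0.602 V.
Since V_DS = 0.102 V < V_ov = 0.602 V, the device is in the triode region.
I_D = k_n [V_ov · V_DS − ½ V_DS²] = 6.5 × [0.602 × 0.102 − 0.5 × 0.102²] = 0.365 mA.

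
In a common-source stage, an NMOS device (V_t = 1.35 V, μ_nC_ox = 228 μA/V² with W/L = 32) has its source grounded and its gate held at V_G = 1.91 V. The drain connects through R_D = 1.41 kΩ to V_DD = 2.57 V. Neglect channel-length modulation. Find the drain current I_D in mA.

V_GS = V_G = 1.91 V, so V_ov = 1.91 − 1.35 = 0.56 V.
k_n = μ_nC_ox · (W/L) = 7.296 mA/V².
Assume saturation: I_D = ½ k_n V_ov² = 0.5 × 7.296 × 0.56² = 1.14 mA, giving V_DS = V_DD − I_D R_D = 2.57 − 1.14 × 1.41 = 0.957 V.
V_DS = 0.957 V ≥ V_ov = 0.56 V, confirming saturation.

I_D = 1.14 mA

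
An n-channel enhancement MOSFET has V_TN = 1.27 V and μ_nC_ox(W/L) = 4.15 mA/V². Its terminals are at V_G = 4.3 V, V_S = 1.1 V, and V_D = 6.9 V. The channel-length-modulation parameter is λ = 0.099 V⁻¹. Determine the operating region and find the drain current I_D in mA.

V_GS = V_G − V_S = 4.3 − 1.1 = 3.2 V; V_DS = V_D − V_S = 6.9 − 1.1 = 5.8 V.
V_ov = V_GS − V_TN = 3.2 − 1.27 = 1.93 V.
Since V_DS = 5.8 V ≥ V_ov = 1.93 V, the device is in saturation.
I_D = ½ k_n V_ov² (1 + λ V_DS) = 0.5 × 4.15 × 1.93² × (1 + 0.099 × 5.8) = 12.2 mA.

Saturation; I_D = 12.2 mA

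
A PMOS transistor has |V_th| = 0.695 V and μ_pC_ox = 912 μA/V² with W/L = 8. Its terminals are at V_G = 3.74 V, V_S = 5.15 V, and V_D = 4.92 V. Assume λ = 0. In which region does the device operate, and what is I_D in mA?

Triode; I_D = 1.01 mA

V_SG = V_S − V_G = 5.15 − 3.74 = 1.41 V; V_SD = V_S − V_D = 5.15 − 4.92 = 0.23 V.
k_p = μ_pC_ox · (W/L) = 7.296 mA/V².
V_ov = V_SG − |V_th| = 1.41 − 0.695 = 0.715 V.
Since V_SD = 0.23 V < V_ov = 0.715 V, the device is in the triode region.
I_D = k_p [V_ov · V_SD − ½ V_SD²] = 7.296 × [0.715 × 0.23 − 0.5 × 0.23²] = 1.01 mA.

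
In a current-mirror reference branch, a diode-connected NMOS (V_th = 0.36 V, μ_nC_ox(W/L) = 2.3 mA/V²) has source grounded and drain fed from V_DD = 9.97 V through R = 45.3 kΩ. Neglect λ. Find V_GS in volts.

With gate tied to drain, V_GS = V_DS ≥ V_GS − V_th, so the device is in saturation.
KCL at the drain: ½ k_n (V_GS − V_th)² = (V_DD − V_GS)/R.
Let x = V_GS − 0.36. Then 52.1 x² + x − 9.61 = 0, giving x = 0.42 V (positive root), so V_GS = 0.78 V.
I_D = (V_DD − V_GS)/R = (9.97 − 0.78) / 45.3 = 0.203 mA.

V_GS = 0.780 V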